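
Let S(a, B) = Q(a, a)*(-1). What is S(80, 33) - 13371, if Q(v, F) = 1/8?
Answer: -106969/8 ≈ -13371.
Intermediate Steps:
Q(v, F) = ⅛
S(a, B) = -⅛ (S(a, B) = (⅛)*(-1) = -⅛)
S(80, 33) - 13371 = -⅛ - 13371 = -106969/8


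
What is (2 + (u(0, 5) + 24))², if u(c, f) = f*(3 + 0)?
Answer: 1681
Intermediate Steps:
u(c, f) = 3*f (u(c, f) = f*3 = 3*f)
(2 + (u(0, 5) + 24))² = (2 + (3*5 + 24))² = (2 + (15 + 24))² = (2 + 39)² = 41² = 1681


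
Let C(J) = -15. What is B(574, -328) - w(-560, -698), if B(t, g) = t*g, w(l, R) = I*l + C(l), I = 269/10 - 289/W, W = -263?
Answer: -45387919/263 ≈ -1.7258e+5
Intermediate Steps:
I = 73637/2630 (I = 269/10 - 289/(-263) = 269*(⅒) - 289*(-1/263) = 269/10 + 289/263 = 73637/2630 ≈ 27.999)
w(l, R) = -15 + 73637*l/2630 (w(l, R) = 73637*l/2630 - 15 = -15 + 73637*l/2630)
B(t, g) = g*t
B(574, -328) - w(-560, -698) = -328*574 - (-15 + (73637/2630)*(-560)) = -188272 - (-15 - 4123672/263) = -188272 - 1*(-4127617/263) = -188272 + 4127617/263 = -45387919/263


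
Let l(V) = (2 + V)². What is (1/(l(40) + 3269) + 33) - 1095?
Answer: -5345045/5033 ≈ -1062.0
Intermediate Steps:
(1/(l(40) + 3269) + 33) - 1095 = (1/((2 + 40)² + 3269) + 33) - 1095 = (1/(42² + 3269) + 33) - 1095 = (1/(1764 + 3269) + 33) - 1095 = (1/5033 + 33) - 1095 = 166090/5033 - 1095 = -5345045/5033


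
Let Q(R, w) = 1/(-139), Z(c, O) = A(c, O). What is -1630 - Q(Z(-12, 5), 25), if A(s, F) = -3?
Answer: -226569/139 ≈ -1630.0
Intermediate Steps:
Z(c, O) = -3
Q(R, w) = -1/139
-1630 - Q(Z(-12, 5), 25) = -1630 - 1*(-1/139) = -1630 + 1/139 = -226569/139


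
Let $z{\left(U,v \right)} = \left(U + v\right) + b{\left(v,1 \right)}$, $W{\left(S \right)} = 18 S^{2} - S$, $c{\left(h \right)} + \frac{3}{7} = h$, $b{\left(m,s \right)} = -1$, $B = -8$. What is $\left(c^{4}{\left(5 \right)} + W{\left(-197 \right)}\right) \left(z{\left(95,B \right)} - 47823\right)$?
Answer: $- \frac{80139392650095}{2401} \approx -3.3378 \cdot 10^{10}$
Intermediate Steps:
$c{\left(h \right)} = - \frac{3}{7} + h$
$W{\left(S \right)} = - S + 18 S^{2}$
$z{\left(U,v \right)} = -1 + U + v$ ($z{\left(U,v \right)} = \left(U + v\right) - 1 = -1 + U + v$)
$\left(c^{4}{\left(5 \right)} + W{\left(-197 \right)}\right) \left(z{\left(95,B \right)} - 47823\right) = \left(\left(- \frac{3}{7} + 5\right)^{4} - 197 \left(-1 + 18 \left(-197\right)\right)\right) \left(\left(-1 + 95 - 8\right) - 47823\right) = \left(\left(\frac{32}{7}\right)^{4} - 197 \left(-1 - 3546\right)\right) \left(86 - 47823\right) = \left(\frac{1048576}{2401} - -698759\right) \left(-47737\right) = \left(\frac{1048576}{2401} + 698759\right) \left(-47737\right) = \frac{1678768935}{2401} \left(-47737\right) = - \frac{80139392650095}{2401}$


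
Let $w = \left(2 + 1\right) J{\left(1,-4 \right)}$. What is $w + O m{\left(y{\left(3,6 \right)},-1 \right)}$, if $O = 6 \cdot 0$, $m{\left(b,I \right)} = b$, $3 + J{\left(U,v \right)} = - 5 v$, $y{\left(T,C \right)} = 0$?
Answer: $51$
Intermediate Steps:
$J{\left(U,v \right)} = -3 - 5 v$
$O = 0$
$w = 51$ ($w = \left(2 + 1\right) \left(-3 - -20\right) = 3 \left(-3 + 20\right) = 3 \cdot 17 = 51$)
$w + O m{\left(y{\left(3,6 \right)},-1 \right)} = 51 + 0 \cdot 0 = 51 + 0 = 51$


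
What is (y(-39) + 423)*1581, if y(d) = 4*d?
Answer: 422127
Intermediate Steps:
(y(-39) + 423)*1581 = (4*(-39) + 423)*1581 = (-156 + 423)*1581 = 267*1581 = 422127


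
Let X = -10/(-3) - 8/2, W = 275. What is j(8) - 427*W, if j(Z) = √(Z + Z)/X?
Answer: -117431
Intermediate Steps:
X = -⅔ (X = -10*(-⅓) - 8*½ = 10/3 - 4 = -⅔ ≈ -0.66667)
j(Z) = -3*√2*√Z/2 (j(Z) = √(Z + Z)/(-⅔) = √(2*Z)*(-3/2) = (√2*√Z)*(-3/2) = -3*√2*√Z/2)
j(8) - 427*W = -3*√2*√8/2 - 427*275 = -3*√2*2*√2/2 - 117425 = -6 - 117425 = -117431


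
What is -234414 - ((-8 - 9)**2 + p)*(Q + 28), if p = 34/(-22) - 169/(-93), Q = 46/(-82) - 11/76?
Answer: -40652743783/167772 ≈ -2.4231e+5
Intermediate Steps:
Q = -2199/3116 (Q = 46*(-1/82) - 11*1/76 = -23/41 - 11/76 = -2199/3116 ≈ -0.70571)
p = 278/1023 (p = 34*(-1/22) - 169*(-1/93) = -17/11 + 169/93 = 278/1023 ≈ 0.27175)
-234414 - ((-8 - 9)**2 + p)*(Q + 28) = -234414 - ((-8 - 9)**2 + 278/1023)*(-2199/3116 + 28) = -234414 - ((-17)**2 + 278/1023)*85049/3116 = -234414 - (289 + 278/1023)*85049/3116 = -234414 - 295925*85049/(1023*3116) = -234414 - 1*1324638175/167772 = -234414 - 1324638175/167772 = -40652743783/167772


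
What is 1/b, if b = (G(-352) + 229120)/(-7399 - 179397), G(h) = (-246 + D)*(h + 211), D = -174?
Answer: -46699/72085 ≈ -0.64783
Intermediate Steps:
G(h) = -88620 - 420*h (G(h) = (-246 - 174)*(h + 211) = -420*(211 + h) = -88620 - 420*h)
b = -72085/46699 (b = ((-88620 - 420*(-352)) + 229120)/(-7399 - 179397) = ((-88620 + 147840) + 229120)/(-186796) = (59220 + 229120)*(-1/186796) = 288340*(-1/186796) = -72085/46699 ≈ -1.5436)
1/b = 1/(-72085/46699) = -46699/72085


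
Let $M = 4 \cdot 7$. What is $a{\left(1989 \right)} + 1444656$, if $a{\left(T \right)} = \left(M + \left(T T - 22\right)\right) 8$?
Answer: $33093672$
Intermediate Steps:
$M = 28$
$a{\left(T \right)} = 48 + 8 T^{2}$ ($a{\left(T \right)} = \left(28 + \left(T T - 22\right)\right) 8 = \left(28 + \left(T^{2} - 22\right)\right) 8 = \left(28 + \left(-22 + T^{2}\right)\right) 8 = \left(6 + T^{2}\right) 8 = 48 + 8 T^{2}$)
$a{\left(1989 \right)} + 1444656 = \left(48 + 8 \cdot 1989^{2}\right) + 1444656 = \left(48 + 8 \cdot 3956121\right) + 1444656 = \left(48 + 31648968\right) + 1444656 = 31649016 + 1444656 = 33093672$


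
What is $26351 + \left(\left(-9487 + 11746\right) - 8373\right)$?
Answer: $20237$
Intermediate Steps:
$26351 + \left(\left(-9487 + 11746\right) - 8373\right) = 26351 + \left(2259 - 8373\right) = 26351 - 6114 = 20237$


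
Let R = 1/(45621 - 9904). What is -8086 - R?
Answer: -288807663/35717 ≈ -8086.0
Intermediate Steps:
R = 1/35717 ≈ 2.7998e-5
-8086 - R = -8086 - 1*1/35717 = -8086 - 1/35717 = -288807663/35717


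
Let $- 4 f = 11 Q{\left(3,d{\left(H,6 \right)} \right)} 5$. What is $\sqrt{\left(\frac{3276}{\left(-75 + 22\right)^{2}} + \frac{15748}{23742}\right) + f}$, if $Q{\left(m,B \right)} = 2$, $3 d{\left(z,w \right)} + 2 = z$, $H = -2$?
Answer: $\frac{i \sqrt{4516243392998}}{419442} \approx 5.0666 i$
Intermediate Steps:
$d{\left(z,w \right)} = - \frac{2}{3} + \frac{z}{3}$
$f = - \frac{55}{2}$ ($f = - \frac{11 \cdot 2 \cdot 5}{4} = - \frac{22 \cdot 5}{4} = \left(- \frac{1}{4}\right) 110 = - \frac{55}{2} \approx -27.5$)
$\sqrt{\left(\frac{3276}{\left(-75 + 22\right)^{2}} + \frac{15748}{23742}\right) + f} = \sqrt{\left(\frac{3276}{\left(-75 + 22\right)^{2}} + \frac{15748}{23742}\right) - \frac{55}{2}} = \sqrt{\left(\frac{3276}{\left(-53\right)^{2}} + 15748 \cdot \frac{1}{23742}\right) - \frac{55}{2}} = \sqrt{\left(\frac{3276}{2809} + \frac{7874}{11871}\right) - \frac{55}{2}} = \sqrt{\frac{61007462}{33345639} - \frac{55}{2}} = \sqrt{- \frac{1711995221}{66691278}} = \frac{i \sqrt{4516243392998}}{419442}$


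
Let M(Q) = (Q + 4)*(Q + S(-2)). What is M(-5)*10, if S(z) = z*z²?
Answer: 130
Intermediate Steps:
S(z) = z³
M(Q) = (-8 + Q)*(4 + Q) (M(Q) = (Q + 4)*(Q + (-2)³) = (4 + Q)*(Q - 8) = (4 + Q)*(-8 + Q) = (-8 + Q)*(4 + Q))
M(-5)*10 = (-32 + (-5)² - 4*(-5))*10 = (-32 + 25 + 20)*10 = 13*10 = 130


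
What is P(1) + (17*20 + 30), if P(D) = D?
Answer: 371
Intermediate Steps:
P(1) + (17*20 + 30) = 1 + (17*20 + 30) = 1 + (340 + 30) = 1 + 370 = 371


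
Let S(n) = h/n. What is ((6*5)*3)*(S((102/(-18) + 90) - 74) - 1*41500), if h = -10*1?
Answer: -115787700/31 ≈ -3.7351e+6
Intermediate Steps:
h = -10
S(n) = -10/n
((6*5)*3)*(S((102/(-18) + 90) - 74) - 1*41500) = ((6*5)*3)*(-10/((102/(-18) + 90) - 74) - 1*41500) = (30*3)*(-10/((102*(-1/18) + 90) - 74) - 41500) = 90*(-10/((-17/3 + 90) - 74) - 41500) = 90*(-10/(253/3 - 74) - 41500) = 90*(-10/31/3 - 41500) = 90*(-10*3/31 - 41500) = 90*(-30/31 - 41500) = 90*(-1286530/31) = -115787700/31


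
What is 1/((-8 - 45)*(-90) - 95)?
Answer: 1/4675 ≈ 0.00021390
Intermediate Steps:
1/((-8 - 45)*(-90) - 95) = 1/(-53*(-90) - 95) = 1/(4770 - 95) = 1/4675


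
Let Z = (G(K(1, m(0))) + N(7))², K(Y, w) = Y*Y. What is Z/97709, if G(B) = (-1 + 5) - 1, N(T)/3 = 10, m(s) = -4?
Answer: 1089/97709 ≈ 0.011145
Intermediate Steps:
K(Y, w) = Y²
N(T) = 30 (N(T) = 3*10 = 30)
G(B) = 3 (G(B) = 4 - 1 = 3)
Z = 1089 (Z = (3 + 30)² = 33² = 1089)
Z/97709 = 1089/97709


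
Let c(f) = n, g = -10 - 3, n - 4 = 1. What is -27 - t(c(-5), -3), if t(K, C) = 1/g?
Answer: -350/13 ≈ -26.923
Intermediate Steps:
n = 5 (n = 4 + 1 = 5)
g = -13
c(f) = 5
t(K, C) = -1/13 (t(K, C) = 1/(-13) = -1/13)
-27 - t(c(-5), -3) = -27 - 1*(-1/13) = -27 + 1/13 = -350/13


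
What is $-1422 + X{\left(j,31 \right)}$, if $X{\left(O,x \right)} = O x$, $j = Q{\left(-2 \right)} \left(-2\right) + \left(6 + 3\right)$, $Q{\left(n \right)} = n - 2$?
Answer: $-895$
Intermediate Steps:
$Q{\left(n \right)} = -2 + n$
$j = 17$ ($j = \left(-2 - 2\right) \left(-2\right) + \left(6 + 3\right) = \left(-4\right) \left(-2\right) + 9 = 8 + 9 = 17$)
$-1422 + X{\left(j,31 \right)} = -1422 + 17 \cdot 31 = -1422 + 527 = -895$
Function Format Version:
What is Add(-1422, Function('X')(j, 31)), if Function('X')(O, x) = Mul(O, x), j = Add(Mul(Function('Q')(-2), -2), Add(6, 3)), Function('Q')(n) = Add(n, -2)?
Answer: -895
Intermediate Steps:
Function('Q')(n) = Add(-2, n)
j = 17 (j = Add(Mul(Add(-2, -2), -2), Add(6, 3)) = Add(Mul(-4, -2), 9) = Add(8, 9) = 17)
Add(-1422, Function('X')(j, 31)) = Add(-1422, Mul(17, 31)) = Add(-1422, 527) = -895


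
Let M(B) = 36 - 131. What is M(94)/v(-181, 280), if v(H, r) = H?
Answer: 95/181 ≈ 0.52486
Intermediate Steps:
M(B) = -95
M(94)/v(-181, 280) = -95/(-181) = -95*(-1/181) = 95/181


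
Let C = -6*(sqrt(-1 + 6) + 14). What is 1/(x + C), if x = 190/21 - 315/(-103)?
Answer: -336361641/23340284629 + 28071414*sqrt(5)/23340284629 ≈ -0.011722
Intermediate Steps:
x = 26185/2163 (x = 190*(1/21) - 315*(-1/103) = 190/21 + 315/103 = 26185/2163 ≈ 12.106)
C = -84 - 6*sqrt(5) (C = -6*(sqrt(5) + 14) = -6*(14 + sqrt(5)) = -84 - 6*sqrt(5) ≈ -97.416)
1/(x + C) = 1/(26185/2163 + (-84 - 6*sqrt(5))) = 1/(-155507/2163 - 6*sqrt(5))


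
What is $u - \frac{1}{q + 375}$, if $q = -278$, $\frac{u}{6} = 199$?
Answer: $\frac{115817}{97} \approx 1194.0$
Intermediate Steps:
$u = 1194$ ($u = 6 \cdot 199 = 1194$)
$u - \frac{1}{q + 375} = 1194 - \frac{1}{-278 + 375} = 1194 - \frac{1}{97} = \frac{115817}{97}$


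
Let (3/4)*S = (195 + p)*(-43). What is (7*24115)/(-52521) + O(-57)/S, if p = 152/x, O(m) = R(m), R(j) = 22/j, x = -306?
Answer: -1172608330141/364842423618 ≈ -3.2140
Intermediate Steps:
O(m) = 22/m
p = -76/153 (p = 152/(-306) = 152*(-1/306) = -76/153 ≈ -0.49673)
S = -5118548/459 (S = 4*((195 - 76/153)*(-43))/3 = 4*((29759/153)*(-43))/3 = (4/3)*(-1279637/153) = -5118548/459 ≈ -11152.)
(7*24115)/(-52521) + O(-57)/S = (7*24115)/(-52521) + (22/(-57))/(-5118548/459) = 168805*(-1/52521) + (22*(-1/57))*(-459/5118548) = -24115/7503 - 22/57*(-459/5118548) = -24115/7503 + 1683/48626206 = -1172608330141/364842423618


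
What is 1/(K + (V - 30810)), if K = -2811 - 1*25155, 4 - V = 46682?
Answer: -1/105454 ≈ -9.4828e-6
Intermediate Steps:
V = -46678 (V = 4 - 1*46682 = 4 - 46682 = -46678)
K = -27966 (K = -2811 - 25155 = -27966)
1/(K + (V - 30810)) = 1/(-27966 + (-46678 - 30810)) = 1/(-27966 - 77488) = 1/(-105454) = -1/105454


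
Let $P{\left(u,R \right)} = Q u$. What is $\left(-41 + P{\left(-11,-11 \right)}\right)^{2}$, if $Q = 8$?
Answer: $16641$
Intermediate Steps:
$P{\left(u,R \right)} = 8 u$
$\left(-41 + P{\left(-11,-11 \right)}\right)^{2} = \left(-41 + 8 \left(-11\right)\right)^{2} = \left(-41 - 88\right)^{2} = \left(-129\right)^{2} = 16641$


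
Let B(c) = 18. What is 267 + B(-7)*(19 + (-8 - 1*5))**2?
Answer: 915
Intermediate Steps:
267 + B(-7)*(19 + (-8 - 1*5))**2 = 267 + 18*(19 + (-8 - 1*5))**2 = 267 + 18*(19 + (-8 - 5))**2 = 267 + 18*(19 - 13)**2 = 267 + 18*6**2 = 267 + 18*36 = 267 + 648 = 915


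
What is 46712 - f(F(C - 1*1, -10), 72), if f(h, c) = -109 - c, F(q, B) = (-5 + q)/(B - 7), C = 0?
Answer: 46893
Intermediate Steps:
F(q, B) = (-5 + q)/(-7 + B)
46712 - f(F(C - 1*1, -10), 72) = 46712 - (-109 - 1*72) = 46712 - (-109 - 72) = 46712 - 1*(-181) = 46712 + 181 = 46893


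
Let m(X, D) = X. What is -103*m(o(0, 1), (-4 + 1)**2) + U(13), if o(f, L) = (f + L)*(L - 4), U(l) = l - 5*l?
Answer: 257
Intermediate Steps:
U(l) = -4*l
o(f, L) = (-4 + L)*(L + f) (o(f, L) = (L + f)*(-4 + L) = (-4 + L)*(L + f))
-103*m(o(0, 1), (-4 + 1)**2) + U(13) = -103*(1**2 - 4*1 - 4*0 + 1*0) - 4*13 = -103*(1 - 4 + 0 + 0) - 52 = -103*(-3) - 52 = 309 - 52 = 257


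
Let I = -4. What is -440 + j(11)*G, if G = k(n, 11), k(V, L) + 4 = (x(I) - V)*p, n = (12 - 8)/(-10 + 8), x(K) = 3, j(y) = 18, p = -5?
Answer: -962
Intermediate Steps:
n = -2 (n = 4/(-2) = 4*(-1/2) = -2)
k(V, L) = -19 + 5*V (k(V, L) = -4 + (3 - V)*(-5) = -4 + (-15 + 5*V) = -19 + 5*V)
G = -29 (G = -19 + 5*(-2) = -19 - 10 = -29)
-440 + j(11)*G = -440 + 18*(-29) = -440 - 522 = -962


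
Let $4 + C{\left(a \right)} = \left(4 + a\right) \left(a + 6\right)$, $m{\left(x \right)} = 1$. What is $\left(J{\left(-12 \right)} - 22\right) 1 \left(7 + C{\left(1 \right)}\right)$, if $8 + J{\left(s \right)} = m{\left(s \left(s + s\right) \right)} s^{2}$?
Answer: $4332$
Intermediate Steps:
$C{\left(a \right)} = -4 + \left(4 + a\right) \left(6 + a\right)$ ($C{\left(a \right)} = -4 + \left(4 + a\right) \left(a + 6\right) = -4 + \left(4 + a\right) \left(6 + a\right)$)
$J{\left(s \right)} = -8 + s^{2}$ ($J{\left(s \right)} = -8 + 1 s^{2} = -8 + s^{2}$)
$\left(J{\left(-12 \right)} - 22\right) 1 \left(7 + C{\left(1 \right)}\right) = \left(\left(-8 + \left(-12\right)^{2}\right) - 22\right) 1 \left(7 + \left(20 + 1^{2} + 10 \cdot 1\right)\right) = \left(\left(-8 + 144\right) - 22\right) 1 \left(7 + \left(20 + 1 + 10\right)\right) = \left(136 - 22\right) 1 \left(7 + 31\right) = 114 \cdot 1 \cdot 38 = 114 \cdot 38 = 4332$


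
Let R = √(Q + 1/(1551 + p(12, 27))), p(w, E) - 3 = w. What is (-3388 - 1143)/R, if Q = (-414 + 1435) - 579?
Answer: -13593*√120438102/692173 ≈ -215.52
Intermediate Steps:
p(w, E) = 3 + w
Q = 442 (Q = 1021 - 579 = 442)
R = √120438102/522 (R = √(442 + 1/(1551 + (3 + 12))) = √(442 + 1/(1551 + 15)) = √(442 + 1/1566) = √(692173/1566) = √120438102/522 ≈ 21.024)
(-3388 - 1143)/R = (-3388 - 1143)/((√120438102/522)) = -13593*√120438102/692173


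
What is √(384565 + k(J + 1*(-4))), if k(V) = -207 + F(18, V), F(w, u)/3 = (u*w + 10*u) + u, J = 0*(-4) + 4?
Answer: √384358 ≈ 619.97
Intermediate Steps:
J = 4 (J = 0 + 4 = 4)
F(w, u) = 33*u + 3*u*w (F(w, u) = 3*((u*w + 10*u) + u) = 3*((10*u + u*w) + u) = 3*(11*u + u*w) = 33*u + 3*u*w)
k(V) = -207 + 87*V (k(V) = -207 + 3*V*(11 + 18) = -207 + 3*V*29 = -207 + 87*V)
√(384565 + k(J + 1*(-4))) = √(384565 + (-207 + 87*(4 + 1*(-4)))) = √(384565 + (-207 + 87*(4 - 4))) = √(384565 + (-207 + 87*0)) = √(384565 + (-207 + 0)) = √(384565 - 207) = √384358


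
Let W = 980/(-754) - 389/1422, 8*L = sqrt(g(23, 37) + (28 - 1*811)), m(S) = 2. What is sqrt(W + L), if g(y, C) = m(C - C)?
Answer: sqrt(-200959720312 + 15966487602*I*sqrt(781))/357396 ≈ 1.0625 + 1.6439*I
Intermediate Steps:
g(y, C) = 2
L = I*sqrt(781)/8 (L = sqrt(2 + (28 - 1*811))/8 = sqrt(2 + (28 - 811))/8 = sqrt(2 - 783)/8 = sqrt(-781)/8 = (I*sqrt(781))/8 = I*sqrt(781)/8 ≈ 3.4933*I)
W = -843433/536094 (W = 980*(-1/754) - 389*1/1422 = -490/377 - 389/1422 = -843433/536094 ≈ -1.5733)
sqrt(W + L) = sqrt(-843433/536094 + I*sqrt(781)/8)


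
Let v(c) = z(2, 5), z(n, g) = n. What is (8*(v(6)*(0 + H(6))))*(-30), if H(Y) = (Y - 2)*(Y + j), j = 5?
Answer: -21120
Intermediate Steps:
v(c) = 2
H(Y) = (-2 + Y)*(5 + Y) (H(Y) = (Y - 2)*(Y + 5) = (-2 + Y)*(5 + Y))
(8*(v(6)*(0 + H(6))))*(-30) = (8*(2*(0 + (-10 + 6² + 3*6))))*(-30) = (8*(2*(0 + (-10 + 36 + 18))))*(-30) = (8*(2*(0 + 44)))*(-30) = (8*(2*44))*(-30) = (8*88)*(-30) = 704*(-30) = -21120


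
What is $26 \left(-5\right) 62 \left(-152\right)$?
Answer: $1225120$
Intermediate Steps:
$26 \left(-5\right) 62 \left(-152\right) = \left(-130\right) 62 \left(-152\right) = \left(-8060\right) \left(-152\right) = 1225120$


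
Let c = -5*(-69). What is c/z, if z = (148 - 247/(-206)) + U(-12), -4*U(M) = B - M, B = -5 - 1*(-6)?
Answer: 142140/60131 ≈ 2.3638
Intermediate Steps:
B = 1 (B = -5 + 6 = 1)
U(M) = -¼ + M/4 (U(M) = -(1 - M)/4 = -¼ + M/4)
z = 60131/412 (z = (148 - 247/(-206)) + (-¼ + (¼)*(-12)) = (148 - 247*(-1/206)) + (-¼ - 3) = (148 + 247/206) - 13/4 = 30735/206 - 13/4 = 60131/412 ≈ 145.95)
c = 345
c/z = 345/(60131/412) = 345*(412/60131) = 142140/60131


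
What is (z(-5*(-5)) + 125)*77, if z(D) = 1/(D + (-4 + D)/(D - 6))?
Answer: 4775463/496 ≈ 9628.0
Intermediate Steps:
z(D) = 1/(D + (-4 + D)/(-6 + D))
(z(-5*(-5)) + 125)*77 = ((6 - (-5)*(-5))/(4 - (-5*(-5))² + 5*(-5*(-5))) + 125)*77 = ((6 - 1*25)/(4 - 1*25² + 5*25) + 125)*77 = ((6 - 25)/(4 - 1*625 + 125) + 125)*77 = (-19/(4 - 625 + 125) + 125)*77 = (-19/(-496) + 125)*77 = (-1/496*(-19) + 125)*77 = (19/496 + 125)*77 = (62019/496)*77 = 4775463/496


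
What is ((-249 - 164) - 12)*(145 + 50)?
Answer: -82875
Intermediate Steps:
((-249 - 164) - 12)*(145 + 50) = (-413 - 12)*195 = -425*195 = -82875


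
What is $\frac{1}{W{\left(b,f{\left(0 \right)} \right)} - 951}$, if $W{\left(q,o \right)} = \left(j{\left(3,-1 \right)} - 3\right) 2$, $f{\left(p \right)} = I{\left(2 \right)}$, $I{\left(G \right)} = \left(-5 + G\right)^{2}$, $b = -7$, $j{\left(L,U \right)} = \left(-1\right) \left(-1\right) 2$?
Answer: $- \frac{1}{953} \approx -0.0010493$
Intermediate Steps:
$j{\left(L,U \right)} = 2$ ($j{\left(L,U \right)} = 1 \cdot 2 = 2$)
$f{\left(p \right)} = 9$ ($f{\left(p \right)} = \left(-5 + 2\right)^{2} = \left(-3\right)^{2} = 9$)
$W{\left(q,o \right)} = -2$ ($W{\left(q,o \right)} = \left(2 - 3\right) 2 = \left(-1\right) 2 = -2$)
$\frac{1}{W{\left(b,f{\left(0 \right)} \right)} - 951} = \frac{1}{-2 - 951} = \frac{1}{-953} = - \frac{1}{953}$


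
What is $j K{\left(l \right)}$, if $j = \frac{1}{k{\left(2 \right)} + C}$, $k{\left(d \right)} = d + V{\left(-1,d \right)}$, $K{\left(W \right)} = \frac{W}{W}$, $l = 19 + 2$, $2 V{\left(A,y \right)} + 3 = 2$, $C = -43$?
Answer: $- \frac{2}{83} \approx -0.024096$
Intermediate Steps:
$V{\left(A,y \right)} = - \frac{1}{2}$ ($V{\left(A,y \right)} = - \frac{3}{2} + \frac{1}{2} \cdot 2 = - \frac{3}{2} + 1 = - \frac{1}{2}$)
$l = 21$
$K{\left(W \right)} = 1$
$k{\left(d \right)} = - \frac{1}{2} + d$ ($k{\left(d \right)} = d - \frac{1}{2} = - \frac{1}{2} + d$)
$j = - \frac{2}{83}$ ($j = \frac{1}{\left(- \frac{1}{2} + 2\right) - 43} = \frac{1}{\frac{3}{2} - 43} = \frac{1}{- \frac{83}{2}} = - \frac{2}{83} \approx -0.024096$)
$j K{\left(l \right)} = \left(- \frac{2}{83}\right) 1 = - \frac{2}{83}$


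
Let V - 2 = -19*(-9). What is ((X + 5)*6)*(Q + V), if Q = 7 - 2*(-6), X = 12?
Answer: 19584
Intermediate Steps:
V = 173 (V = 2 - 19*(-9) = 2 + 171 = 173)
Q = 19 (Q = 7 + 12 = 19)
((X + 5)*6)*(Q + V) = ((12 + 5)*6)*(19 + 173) = (17*6)*192 = 102*192 = 19584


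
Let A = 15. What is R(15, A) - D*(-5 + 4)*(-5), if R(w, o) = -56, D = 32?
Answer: -216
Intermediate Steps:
R(15, A) - D*(-5 + 4)*(-5) = -56 - 32*(-5 + 4)*(-5) = -56 - 32*(-1*(-5)) = -56 - 32*5 = -56 - 1*160 = -56 - 160 = -216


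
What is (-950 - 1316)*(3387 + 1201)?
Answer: -10396408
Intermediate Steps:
(-950 - 1316)*(3387 + 1201) = -2266*4588 = -10396408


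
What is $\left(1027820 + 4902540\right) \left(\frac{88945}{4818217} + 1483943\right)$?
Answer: $\frac{42401833693367967360}{4818217} \approx 8.8003 \cdot 10^{12}$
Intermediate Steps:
$\left(1027820 + 4902540\right) \left(\frac{88945}{4818217} + 1483943\right) = 5930360 \left(88945 \cdot \frac{1}{4818217} + 1483943\right) = 5930360 \left(\frac{88945}{4818217} + 1483943\right) = 5930360 \cdot \frac{7149959478576}{4818217} = \frac{42401833693367967360}{4818217}$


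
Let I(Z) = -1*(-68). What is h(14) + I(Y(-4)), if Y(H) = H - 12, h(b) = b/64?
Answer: 2183/32 ≈ 68.219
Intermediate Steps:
h(b) = b/64 (h(b) = b*(1/64) = b/64)
Y(H) = -12 + H
I(Z) = 68
h(14) + I(Y(-4)) = (1/64)*14 + 68 = 7/32 + 68 = 2183/32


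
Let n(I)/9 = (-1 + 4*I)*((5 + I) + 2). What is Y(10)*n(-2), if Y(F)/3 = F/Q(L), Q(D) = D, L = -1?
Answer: 12150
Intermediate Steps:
Y(F) = -3*F (Y(F) = 3*(F/(-1)) = 3*(F*(-1)) = 3*(-F) = -3*F)
n(I) = 9*(-1 + 4*I)*(7 + I) (n(I) = 9*((-1 + 4*I)*((5 + I) + 2)) = 9*((-1 + 4*I)*(7 + I)) = 9*(-1 + 4*I)*(7 + I))
Y(10)*n(-2) = (-3*10)*(-63 + 36*(-2)² + 243*(-2)) = -30*(-63 + 36*4 - 486) = -30*(-63 + 144 - 486) = -30*(-405) = 12150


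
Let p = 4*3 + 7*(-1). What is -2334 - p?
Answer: -2339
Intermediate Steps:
p = 5 (p = 12 - 7 = 5)
-2334 - p = -2334 - 1*5 = -2334 - 5 = -2339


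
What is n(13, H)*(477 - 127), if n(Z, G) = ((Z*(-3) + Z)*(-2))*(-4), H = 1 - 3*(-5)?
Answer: -72800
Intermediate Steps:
H = 16 (H = 1 + 15 = 16)
n(Z, G) = -16*Z (n(Z, G) = ((-3*Z + Z)*(-2))*(-4) = (-2*Z*(-2))*(-4) = (4*Z)*(-4) = -16*Z)
n(13, H)*(477 - 127) = (-16*13)*(477 - 127) = -208*350 = -72800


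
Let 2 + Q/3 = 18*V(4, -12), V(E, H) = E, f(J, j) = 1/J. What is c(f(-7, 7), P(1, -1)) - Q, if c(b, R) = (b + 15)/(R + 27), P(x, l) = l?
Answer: -1466/7 ≈ -209.43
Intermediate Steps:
c(b, R) = (15 + b)/(27 + R)
Q = 210 (Q = -6 + 3*(18*4) = -6 + 3*72 = -6 + 216 = 210)
c(f(-7, 7), P(1, -1)) - Q = (15 + 1/(-7))/(27 - 1) - 1*210 = (15 - ⅐)/26 - 210 = (1/26)*(104/7) - 210 = 4/7 - 210 = -1466/7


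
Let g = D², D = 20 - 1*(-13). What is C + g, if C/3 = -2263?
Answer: -5700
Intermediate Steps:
D = 33 (D = 20 + 13 = 33)
C = -6789 (C = 3*(-2263) = -6789)
g = 1089 (g = 33² = 1089)
C + g = -6789 + 1089 = -5700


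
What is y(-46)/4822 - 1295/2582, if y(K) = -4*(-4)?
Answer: -3101589/6225202 ≈ -0.49823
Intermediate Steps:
y(K) = 16
y(-46)/4822 - 1295/2582 = 16/4822 - 1295/2582 = 16*(1/4822) - 1295*1/2582 = 8/2411 - 1295/2582 = -3101589/6225202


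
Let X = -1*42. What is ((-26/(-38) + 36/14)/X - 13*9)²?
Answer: 427709460025/31203396 ≈ 13707.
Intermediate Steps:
X = -42
((-26/(-38) + 36/14)/X - 13*9)² = ((-26/(-38) + 36/14)/(-42) - 13*9)² = ((-26*(-1/38) + 36*(1/14))*(-1/42) - 117)² = ((13/19 + 18/7)*(-1/42) - 117)² = ((433/133)*(-1/42) - 117)² = (-433/5586 - 117)² = (-653995/5586)² = 427709460025/31203396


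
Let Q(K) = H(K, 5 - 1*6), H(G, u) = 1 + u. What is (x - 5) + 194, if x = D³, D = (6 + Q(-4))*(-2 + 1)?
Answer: -27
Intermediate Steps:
Q(K) = 0 (Q(K) = 1 + (5 - 1*6) = 1 + (5 - 6) = 1 - 1 = 0)
D = -6 (D = (6 + 0)*(-2 + 1) = 6*(-1) = -6)
x = -216 (x = (-6)³ = -216)
(x - 5) + 194 = (-216 - 5) + 194 = -221 + 194 = -27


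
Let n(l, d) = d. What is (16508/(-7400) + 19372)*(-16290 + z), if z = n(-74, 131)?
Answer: -579042785607/1850 ≈ -3.1300e+8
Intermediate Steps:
z = 131
(16508/(-7400) + 19372)*(-16290 + z) = (16508/(-7400) + 19372)*(-16290 + 131) = (16508*(-1/7400) + 19372)*(-16159) = (-4127/1850 + 19372)*(-16159) = (35834073/1850)*(-16159) = -579042785607/1850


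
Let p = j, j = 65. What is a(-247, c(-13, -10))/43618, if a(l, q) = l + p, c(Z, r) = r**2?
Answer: -91/21809 ≈ -0.0041726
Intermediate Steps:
p = 65
a(l, q) = 65 + l (a(l, q) = l + 65 = 65 + l)
a(-247, c(-13, -10))/43618 = (65 - 247)/43618 = -182*1/43618 = -91/21809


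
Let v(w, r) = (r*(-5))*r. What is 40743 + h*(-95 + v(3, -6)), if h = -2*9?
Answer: 45693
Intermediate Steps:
v(w, r) = -5*r² (v(w, r) = (-5*r)*r = -5*r²)
h = -18
40743 + h*(-95 + v(3, -6)) = 40743 - 18*(-95 - 5*(-6)²) = 40743 - 18*(-95 - 5*36) = 40743 - 18*(-95 - 180) = 40743 - 18*(-275) = 40743 + 4950 = 45693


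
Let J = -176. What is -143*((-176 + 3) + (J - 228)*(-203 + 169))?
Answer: -1939509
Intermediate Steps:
-143*((-176 + 3) + (J - 228)*(-203 + 169)) = -143*((-176 + 3) + (-176 - 228)*(-203 + 169)) = -143*(-173 - 404*(-34)) = -143*(-173 + 13736) = -143*13563 = -1939509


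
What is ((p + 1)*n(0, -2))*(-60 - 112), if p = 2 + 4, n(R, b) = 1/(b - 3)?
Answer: 1204/5 ≈ 240.80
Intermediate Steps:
n(R, b) = 1/(-3 + b)
p = 6
((p + 1)*n(0, -2))*(-60 - 112) = ((6 + 1)/(-3 - 2))*(-60 - 112) = (7/(-5))*(-172) = (7*(-⅕))*(-172) = -7/5*(-172) = 1204/5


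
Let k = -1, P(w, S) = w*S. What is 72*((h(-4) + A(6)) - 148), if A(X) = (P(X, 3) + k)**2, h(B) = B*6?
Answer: 8424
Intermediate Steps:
P(w, S) = S*w
h(B) = 6*B
A(X) = (-1 + 3*X)**2 (A(X) = (3*X - 1)**2 = (-1 + 3*X)**2)
72*((h(-4) + A(6)) - 148) = 72*((6*(-4) + (-1 + 3*6)**2) - 148) = 72*((-24 + (-1 + 18)**2) - 148) = 72*((-24 + 17**2) - 148) = 72*((-24 + 289) - 148) = 72*(265 - 148) = 72*117 = 8424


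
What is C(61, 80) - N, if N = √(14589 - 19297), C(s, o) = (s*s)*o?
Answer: 297680 - 2*I*√1177 ≈ 2.9768e+5 - 68.615*I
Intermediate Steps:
C(s, o) = o*s² (C(s, o) = s²*o = o*s²)
N = 2*I*√1177 (N = √(-4708) = 2*I*√1177 ≈ 68.615*I)
C(61, 80) - N = 80*61² - 2*I*√1177 = 80*3721 - 2*I*√1177 = 297680 - 2*I*√1177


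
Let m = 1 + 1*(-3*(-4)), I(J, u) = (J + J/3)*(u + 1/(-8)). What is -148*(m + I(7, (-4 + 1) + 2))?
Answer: -370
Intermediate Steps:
I(J, u) = 4*J*(-⅛ + u)/3 (I(J, u) = (J + J*(⅓))*(u - ⅛) = (J + J/3)*(-⅛ + u) = (4*J/3)*(-⅛ + u) = 4*J*(-⅛ + u)/3)
m = 13 (m = 1 + 1*12 = 1 + 12 = 13)
-148*(m + I(7, (-4 + 1) + 2)) = -148*(13 + (⅙)*7*(-1 + 8*((-4 + 1) + 2))) = -148*(13 + (⅙)*7*(-1 + 8*(-3 + 2))) = -148*(13 + (⅙)*7*(-1 + 8*(-1))) = -148*(13 + (⅙)*7*(-1 - 8)) = -148*(13 + (⅙)*7*(-9)) = -148*(13 - 21/2) = -148*5/2 = -370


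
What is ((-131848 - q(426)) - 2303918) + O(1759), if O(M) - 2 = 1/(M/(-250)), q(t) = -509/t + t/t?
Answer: -1825200741679/749334 ≈ -2.4358e+6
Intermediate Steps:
q(t) = 1 - 509/t (q(t) = -509/t + 1 = 1 - 509/t)
O(M) = 2 - 250/M (O(M) = 2 + 1/(M/(-250)) = 2 + 1/(M*(-1/250)) = 2 + 1/(-M/250) = 2 - 250/M)
((-131848 - q(426)) - 2303918) + O(1759) = ((-131848 - (-509 + 426)/426) - 2303918) + (2 - 250/1759) = ((-131848 - (-83)/426) - 2303918) + (2 - 250*1/1759) = ((-131848 - 1*(-83/426)) - 2303918) + (2 - 250/1759) = ((-131848 + 83/426) - 2303918) + 3268/1759 = (-56167165/426 - 2303918) + 3268/1759 = -1037636233/426 + 3268/1759 = -1825200741679/749334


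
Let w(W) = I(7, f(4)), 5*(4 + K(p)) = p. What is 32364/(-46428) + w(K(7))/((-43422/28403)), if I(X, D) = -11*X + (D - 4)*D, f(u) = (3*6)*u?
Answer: -529682835667/167999718 ≈ -3152.9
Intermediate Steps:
K(p) = -4 + p/5
f(u) = 18*u
I(X, D) = -11*X + D*(-4 + D) (I(X, D) = -11*X + (-4 + D)*D = -11*X + D*(-4 + D))
w(W) = 4819 (w(W) = (18*4)² - 11*7 - 72*4 = 72² - 77 - 4*72 = 5184 - 77 - 288 = 4819)
32364/(-46428) + w(K(7))/((-43422/28403)) = 32364/(-46428) + 4819/((-43422/28403)) = 32364*(-1/46428) + 4819/((-43422*1/28403)) = -2697/3869 + 4819/(-43422/28403) = -2697/3869 + 4819*(-28403/43422) = -2697/3869 - 136874057/43422 = -529682835667/167999718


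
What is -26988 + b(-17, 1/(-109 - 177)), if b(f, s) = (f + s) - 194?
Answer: -7778915/286 ≈ -27199.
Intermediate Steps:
b(f, s) = -194 + f + s
-26988 + b(-17, 1/(-109 - 177)) = -26988 + (-194 - 17 + 1/(-109 - 177)) = -26988 + (-194 - 17 + 1/(-286)) = -26988 + (-194 - 17 - 1/286) = -26988 - 60347/286 = -7778915/286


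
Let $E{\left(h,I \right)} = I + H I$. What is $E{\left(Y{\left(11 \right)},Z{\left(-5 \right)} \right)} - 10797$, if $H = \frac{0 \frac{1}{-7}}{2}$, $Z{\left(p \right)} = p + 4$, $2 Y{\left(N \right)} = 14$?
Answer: $-10798$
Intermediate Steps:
$Y{\left(N \right)} = 7$ ($Y{\left(N \right)} = \frac{1}{2} \cdot 14 = 7$)
$Z{\left(p \right)} = 4 + p$
$H = 0$ ($H = 0 \left(- \frac{1}{7}\right) \frac{1}{2} = 0 \cdot \frac{1}{2} = 0$)
$E{\left(h,I \right)} = I$ ($E{\left(h,I \right)} = I + 0 I = I + 0 = I$)
$E{\left(Y{\left(11 \right)},Z{\left(-5 \right)} \right)} - 10797 = \left(4 - 5\right) - 10797 = -1 - 10797 = -10798$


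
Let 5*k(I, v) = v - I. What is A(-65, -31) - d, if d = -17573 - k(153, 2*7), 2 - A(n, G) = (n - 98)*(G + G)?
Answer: 37206/5 ≈ 7441.2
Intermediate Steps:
A(n, G) = 2 - 2*G*(-98 + n) (A(n, G) = 2 - (n - 98)*(G + G) = 2 - (-98 + n)*2*G = 2 - 2*G*(-98 + n))
k(I, v) = -I/5 + v/5 (k(I, v) = (v - I)/5 = -I/5 + v/5)
d = -87726/5 (d = -17573 - (-1/5*153 + (2*7)/5) = -17573 - (-153/5 + (1/5)*14) = -17573 - (-153/5 + 14/5) = -17573 - 1*(-139/5) = -17573 + 139/5 = -87726/5 ≈ -17545.)
A(-65, -31) - d = (2 + 196*(-31) - 2*(-31)*(-65)) - 1*(-87726/5) = (2 - 6076 - 4030) + 87726/5 = -10104 + 87726/5 = 37206/5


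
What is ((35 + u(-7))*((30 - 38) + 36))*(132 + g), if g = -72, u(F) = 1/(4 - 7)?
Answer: 58240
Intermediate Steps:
u(F) = -⅓ (u(F) = 1/(-3) = -⅓)
((35 + u(-7))*((30 - 38) + 36))*(132 + g) = ((35 - ⅓)*((30 - 38) + 36))*(132 - 72) = (104*(-8 + 36)/3)*60 = ((104/3)*28)*60 = (2912/3)*60 = 58240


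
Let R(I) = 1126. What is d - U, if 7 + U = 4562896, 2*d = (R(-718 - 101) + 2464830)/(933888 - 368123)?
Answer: -2581521662107/565765 ≈ -4.5629e+6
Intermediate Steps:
d = 1232978/565765 (d = ((1126 + 2464830)/(933888 - 368123))/2 = (2465956/565765)/2 = (2465956*(1/565765))/2 = (½)*(2465956/565765) = 1232978/565765 ≈ 2.1793)
U = 4562889 (U = -7 + 4562896 = 4562889)
d - U = 1232978/565765 - 1*4562889 = 1232978/565765 - 4562889 = -2581521662107/565765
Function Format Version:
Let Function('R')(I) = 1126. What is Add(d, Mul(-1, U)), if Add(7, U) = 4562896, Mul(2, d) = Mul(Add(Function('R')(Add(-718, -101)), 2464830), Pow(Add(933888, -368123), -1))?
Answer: Rational(-2581521662107, 565765) ≈ -4.5629e+6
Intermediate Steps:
d = Rational(1232978, 565765) (d = Mul(Rational(1, 2), Mul(Add(1126, 2464830), Pow(Add(933888, -368123), -1))) = Mul(Rational(1, 2), Mul(2465956, Pow(565765, -1))) = Mul(Rational(1, 2), Mul(2465956, Rational(1, 565765))) = Mul(Rational(1, 2), Rational(2465956, 565765)) = Rational(1232978, 565765) ≈ 2.1793)
U = 4562889 (U = Add(-7, 4562896) = 4562889)
Add(d, Mul(-1, U)) = Add(Rational(1232978, 565765), Mul(-1, 4562889)) = Add(Rational(1232978, 565765), -4562889) = Rational(-2581521662107, 565765)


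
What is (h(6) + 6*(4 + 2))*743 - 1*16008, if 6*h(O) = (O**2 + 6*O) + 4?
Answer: 60454/3 ≈ 20151.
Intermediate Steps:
h(O) = 2/3 + O + O**2/6 (h(O) = ((O**2 + 6*O) + 4)/6 = (4 + O**2 + 6*O)/6 = 2/3 + O + O**2/6)
(h(6) + 6*(4 + 2))*743 - 1*16008 = ((2/3 + 6 + (1/6)*6**2) + 6*(4 + 2))*743 - 1*16008 = ((2/3 + 6 + (1/6)*36) + 6*6)*743 - 16008 = ((2/3 + 6 + 6) + 36)*743 - 16008 = (38/3 + 36)*743 - 16008 = (146/3)*743 - 16008 = 108478/3 - 16008 = 60454/3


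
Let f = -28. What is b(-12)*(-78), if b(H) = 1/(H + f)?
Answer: 39/20 ≈ 1.9500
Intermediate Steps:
b(H) = 1/(-28 + H) (b(H) = 1/(H - 28) = 1/(-28 + H))
b(-12)*(-78) = -78/(-28 - 12) = -78/(-40) = -1/40*(-78) = 39/20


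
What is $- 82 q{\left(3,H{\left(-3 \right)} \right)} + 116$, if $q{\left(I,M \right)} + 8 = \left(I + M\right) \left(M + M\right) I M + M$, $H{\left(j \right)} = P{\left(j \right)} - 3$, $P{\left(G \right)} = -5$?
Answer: $158868$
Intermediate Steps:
$H{\left(j \right)} = -8$ ($H{\left(j \right)} = -5 - 3 = -8$)
$q{\left(I,M \right)} = -8 + M + 2 I M^{2} \left(I + M\right)$ ($q{\left(I,M \right)} = -8 + \left(\left(I + M\right) \left(M + M\right) I M + M\right) = -8 + \left(\left(I + M\right) 2 M I M + M\right) = -8 + \left(2 M \left(I + M\right) I M + M\right) = -8 + \left(2 I M \left(I + M\right) M + M\right) = -8 + \left(2 I M^{2} \left(I + M\right) + M\right) = -8 + \left(M + 2 I M^{2} \left(I + M\right)\right) = -8 + M + 2 I M^{2} \left(I + M\right)$)
$- 82 q{\left(3,H{\left(-3 \right)} \right)} + 116 = - 82 \left(-8 - 8 + 2 \cdot 3 \left(-8\right)^{3} + 2 \cdot 3^{2} \left(-8\right)^{2}\right) + 116 = - 82 \left(-8 - 8 + 2 \cdot 3 \left(-512\right) + 2 \cdot 9 \cdot 64\right) + 116 = - 82 \left(-8 - 8 - 3072 + 1152\right) + 116 = \left(-82\right) \left(-1936\right) + 116 = 158752 + 116 = 158868$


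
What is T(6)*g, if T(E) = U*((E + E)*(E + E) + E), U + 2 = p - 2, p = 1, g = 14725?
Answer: -6626250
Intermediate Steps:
U = -3 (U = -2 + (1 - 2) = -2 - 1 = -3)
T(E) = -12*E**2 - 3*E (T(E) = -3*((E + E)*(E + E) + E) = -3*((2*E)*(2*E) + E) = -3*(4*E**2 + E) = -3*(E + 4*E**2) = -12*E**2 - 3*E)
T(6)*g = -3*6*(1 + 4*6)*14725 = -3*6*(1 + 24)*14725 = -3*6*25*14725 = -450*14725 = -6626250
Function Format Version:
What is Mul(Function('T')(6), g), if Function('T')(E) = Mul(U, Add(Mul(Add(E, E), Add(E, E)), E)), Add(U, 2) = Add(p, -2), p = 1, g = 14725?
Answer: -6626250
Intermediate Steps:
U = -3 (U = Add(-2, Add(1, -2)) = Add(-2, -1) = -3)
Function('T')(E) = Add(Mul(-12, Pow(E, 2)), Mul(-3, E)) (Function('T')(E) = Mul(-3, Add(Mul(Add(E, E), Add(E, E)), E)) = Mul(-3, Add(Mul(Mul(2, E), Mul(2, E)), E)) = Mul(-3, Add(Mul(4, Pow(E, 2)), E)) = Mul(-3, Add(E, Mul(4, Pow(E, 2)))) = Add(Mul(-12, Pow(E, 2)), Mul(-3, E)))
Mul(Function('T')(6), g) = Mul(Mul(-3, 6, Add(1, Mul(4, 6))), 14725) = Mul(Mul(-3, 6, Add(1, 24)), 14725) = Mul(Mul(-3, 6, 25), 14725) = Mul(-450, 14725) = -6626250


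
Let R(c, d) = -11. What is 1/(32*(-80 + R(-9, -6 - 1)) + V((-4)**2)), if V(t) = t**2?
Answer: -1/2656 ≈ -0.00037651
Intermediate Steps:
1/(32*(-80 + R(-9, -6 - 1)) + V((-4)**2)) = 1/(32*(-80 - 11) + ((-4)**2)**2) = 1/(32*(-91) + 16**2) = 1/(-2912 + 256) = 1/(-2656) = -1/2656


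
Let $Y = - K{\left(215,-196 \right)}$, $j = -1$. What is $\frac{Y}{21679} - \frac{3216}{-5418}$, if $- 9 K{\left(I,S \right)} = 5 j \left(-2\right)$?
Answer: $\frac{4980406}{8389773} \approx 0.59363$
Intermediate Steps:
$K{\left(I,S \right)} = - \frac{10}{9}$ ($K{\left(I,S \right)} = - \frac{5 \left(-1\right) \left(-2\right)}{9} = - \frac{\left(-5\right) \left(-2\right)}{9} = \left(- \frac{1}{9}\right) 10 = - \frac{10}{9}$)
$Y = \frac{10}{9}$ ($Y = \left(-1\right) \left(- \frac{10}{9}\right) = \frac{10}{9} \approx 1.1111$)
$\frac{Y}{21679} - \frac{3216}{-5418} = \frac{10}{9 \cdot 21679} - \frac{3216}{-5418} = \frac{10}{9} \cdot \frac{1}{21679} - - \frac{536}{903} = \frac{10}{195111} + \frac{536}{903} = \frac{4980406}{8389773}$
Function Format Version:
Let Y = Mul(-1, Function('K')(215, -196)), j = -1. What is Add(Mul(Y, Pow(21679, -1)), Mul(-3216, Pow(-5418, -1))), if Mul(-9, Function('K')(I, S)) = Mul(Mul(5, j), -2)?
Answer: Rational(4980406, 8389773) ≈ 0.59363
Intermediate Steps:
Function('K')(I, S) = Rational(-10, 9) (Function('K')(I, S) = Mul(Rational(-1, 9), Mul(Mul(5, -1), -2)) = Mul(Rational(-1, 9), Mul(-5, -2)) = Mul(Rational(-1, 9), 10) = Rational(-10, 9))
Y = Rational(10, 9) (Y = Mul(-1, Rational(-10, 9)) = Rational(10, 9) ≈ 1.1111)
Add(Mul(Y, Pow(21679, -1)), Mul(-3216, Pow(-5418, -1))) = Add(Mul(Rational(10, 9), Pow(21679, -1)), Mul(-3216, Pow(-5418, -1))) = Add(Mul(Rational(10, 9), Rational(1, 21679)), Mul(-3216, Rational(-1, 5418))) = Add(Rational(10, 195111), Rational(536, 903)) = Rational(4980406, 8389773)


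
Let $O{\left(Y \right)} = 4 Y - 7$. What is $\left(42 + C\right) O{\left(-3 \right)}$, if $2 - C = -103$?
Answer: $-2793$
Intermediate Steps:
$C = 105$ ($C = 2 - -103 = 2 + 103 = 105$)
$O{\left(Y \right)} = -7 + 4 Y$
$\left(42 + C\right) O{\left(-3 \right)} = \left(42 + 105\right) \left(-7 + 4 \left(-3\right)\right) = 147 \left(-7 - 12\right) = 147 \left(-19\right) = -2793$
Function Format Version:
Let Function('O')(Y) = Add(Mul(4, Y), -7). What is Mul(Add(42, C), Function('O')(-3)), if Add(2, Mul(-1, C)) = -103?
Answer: -2793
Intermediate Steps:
C = 105 (C = Add(2, Mul(-1, -103)) = Add(2, 103) = 105)
Function('O')(Y) = Add(-7, Mul(4, Y))
Mul(Add(42, C), Function('O')(-3)) = Mul(Add(42, 105), Add(-7, Mul(4, -3))) = Mul(147, Add(-7, -12)) = Mul(147, -19) = -2793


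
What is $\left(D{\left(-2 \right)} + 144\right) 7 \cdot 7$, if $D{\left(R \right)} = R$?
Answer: $6958$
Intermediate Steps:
$\left(D{\left(-2 \right)} + 144\right) 7 \cdot 7 = \left(-2 + 144\right) 7 \cdot 7 = 142 \cdot 49 = 6958$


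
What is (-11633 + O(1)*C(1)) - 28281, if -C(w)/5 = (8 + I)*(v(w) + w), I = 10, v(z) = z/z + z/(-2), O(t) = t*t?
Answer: -40049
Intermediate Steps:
O(t) = t**2
v(z) = 1 - z/2 (v(z) = 1 + z*(-1/2) = 1 - z/2)
C(w) = -90 - 45*w (C(w) = -5*(8 + 10)*((1 - w/2) + w) = -90*(1 + w/2) = -5*(18 + 9*w) = -90 - 45*w)
(-11633 + O(1)*C(1)) - 28281 = (-11633 + 1**2*(-90 - 45*1)) - 28281 = (-11633 + 1*(-90 - 45)) - 28281 = (-11633 + 1*(-135)) - 28281 = (-11633 - 135) - 28281 = -11768 - 28281 = -40049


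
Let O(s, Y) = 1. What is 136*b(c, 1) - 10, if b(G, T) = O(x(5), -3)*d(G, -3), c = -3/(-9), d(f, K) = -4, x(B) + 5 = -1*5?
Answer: -554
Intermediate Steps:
x(B) = -10 (x(B) = -5 - 1*5 = -5 - 5 = -10)
c = 1/3 (c = -3*(-1/9) = 1/3 ≈ 0.33333)
b(G, T) = -4 (b(G, T) = 1*(-4) = -4)
136*b(c, 1) - 10 = 136*(-4) - 10 = -544 - 10 = -554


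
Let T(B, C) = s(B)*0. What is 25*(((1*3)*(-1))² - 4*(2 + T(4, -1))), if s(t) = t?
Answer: 25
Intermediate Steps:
T(B, C) = 0 (T(B, C) = B*0 = 0)
25*(((1*3)*(-1))² - 4*(2 + T(4, -1))) = 25*(((1*3)*(-1))² - 4*(2 + 0)) = 25*((3*(-1))² - 4*2) = 25*((-3)² - 8) = 25*(9 - 8) = 25*1 = 25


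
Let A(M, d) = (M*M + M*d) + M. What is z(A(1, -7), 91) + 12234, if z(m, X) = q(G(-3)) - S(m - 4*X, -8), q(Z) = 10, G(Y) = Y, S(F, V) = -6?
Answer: 12250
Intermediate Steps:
A(M, d) = M + M**2 + M*d (A(M, d) = (M**2 + M*d) + M = M + M**2 + M*d)
z(m, X) = 16 (z(m, X) = 10 - 1*(-6) = 10 + 6 = 16)
z(A(1, -7), 91) + 12234 = 16 + 12234 = 12250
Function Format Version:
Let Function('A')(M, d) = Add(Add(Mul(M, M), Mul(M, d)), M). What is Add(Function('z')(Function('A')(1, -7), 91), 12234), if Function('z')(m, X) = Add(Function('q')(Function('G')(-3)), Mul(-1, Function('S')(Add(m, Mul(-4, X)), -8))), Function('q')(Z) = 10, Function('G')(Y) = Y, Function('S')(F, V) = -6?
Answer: 12250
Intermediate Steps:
Function('A')(M, d) = Add(M, Pow(M, 2), Mul(M, d)) (Function('A')(M, d) = Add(Add(Pow(M, 2), Mul(M, d)), M) = Add(M, Pow(M, 2), Mul(M, d)))
Function('z')(m, X) = 16 (Function('z')(m, X) = Add(10, Mul(-1, -6)) = Add(10, 6) = 16)
Add(Function('z')(Function('A')(1, -7), 91), 12234) = Add(16, 12234) = 12250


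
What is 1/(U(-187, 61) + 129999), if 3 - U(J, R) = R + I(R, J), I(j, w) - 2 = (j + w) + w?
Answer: 1/130252 ≈ 7.6774e-6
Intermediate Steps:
I(j, w) = 2 + j + 2*w (I(j, w) = 2 + ((j + w) + w) = 2 + (j + 2*w) = 2 + j + 2*w)
U(J, R) = 1 - 2*J - 2*R (U(J, R) = 3 - (R + (2 + R + 2*J)) = 3 - (2 + 2*J + 2*R) = 3 + (-2 - 2*J - 2*R) = 1 - 2*J - 2*R)
1/(U(-187, 61) + 129999) = 1/((1 - 2*(-187) - 2*61) + 129999) = 1/((1 + 374 - 122) + 129999) = 1/(253 + 129999) = 1/130252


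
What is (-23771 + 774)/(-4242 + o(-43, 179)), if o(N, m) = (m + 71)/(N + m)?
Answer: 1563796/288331 ≈ 5.4236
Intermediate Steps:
o(N, m) = (71 + m)/(N + m)
(-23771 + 774)/(-4242 + o(-43, 179)) = (-23771 + 774)/(-4242 + (71 + 179)/(-43 + 179)) = -22997/(-4242 + 250/136) = -22997/(-4242 + (1/136)*250) = -22997/(-4242 + 125/68) = -22997/(-288331/68) = -22997*(-68/288331) = 1563796/288331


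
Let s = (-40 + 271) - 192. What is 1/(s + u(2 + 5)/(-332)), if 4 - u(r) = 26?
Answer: 166/6485 ≈ 0.025598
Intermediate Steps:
u(r) = -22 (u(r) = 4 - 1*26 = 4 - 26 = -22)
s = 39 (s = 231 - 192 = 39)
1/(s + u(2 + 5)/(-332)) = 1/(39 - 22/(-332)) = 1/(39 - 22*(-1/332)) = 1/(39 + 11/166) = 1/(6485/166) = 166/6485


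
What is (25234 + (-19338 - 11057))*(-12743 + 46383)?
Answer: -173616040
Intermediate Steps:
(25234 + (-19338 - 11057))*(-12743 + 46383) = (25234 - 30395)*33640 = -5161*33640 = -173616040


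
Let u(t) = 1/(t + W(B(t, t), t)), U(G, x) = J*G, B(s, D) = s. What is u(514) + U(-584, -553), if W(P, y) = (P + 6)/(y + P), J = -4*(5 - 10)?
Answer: -1544422783/132228 ≈ -11680.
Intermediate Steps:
J = 20 (J = -4*(-5) = 20)
W(P, y) = (6 + P)/(P + y)
U(G, x) = 20*G
u(t) = 1/(t + (6 + t)/(2*t)) (u(t) = 1/(t + (6 + t)/(t + t)) = 1/(t + (6 + t)/((2*t))) = 1/(t + (1/(2*t))*(6 + t)) = 1/(t + (6 + t)/(2*t)))
u(514) + U(-584, -553) = 2*514/(6 + 514 + 2*514²) + 20*(-584) = 2*514/(6 + 514 + 2*264196) - 11680 = 2*514/(6 + 514 + 528392) - 11680 = 2*514/528912 - 11680 = 2*514*(1/528912) - 11680 = 257/132228 - 11680 = -1544422783/132228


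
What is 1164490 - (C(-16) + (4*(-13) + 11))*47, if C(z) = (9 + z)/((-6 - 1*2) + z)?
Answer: 27993679/24 ≈ 1.1664e+6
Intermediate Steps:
C(z) = (9 + z)/(-8 + z) (C(z) = (9 + z)/((-6 - 2) + z) = (9 + z)/(-8 + z))
1164490 - (C(-16) + (4*(-13) + 11))*47 = 1164490 - ((9 - 16)/(-8 - 16) + (4*(-13) + 11))*47 = 1164490 - (-7/(-24) + (-52 + 11))*47 = 1164490 - (-1/24*(-7) - 41)*47 = 1164490 - (7/24 - 41)*47 = 1164490 - (-977)*47/24 = 1164490 - 1*(-45919/24) = 1164490 + 45919/24 = 27993679/24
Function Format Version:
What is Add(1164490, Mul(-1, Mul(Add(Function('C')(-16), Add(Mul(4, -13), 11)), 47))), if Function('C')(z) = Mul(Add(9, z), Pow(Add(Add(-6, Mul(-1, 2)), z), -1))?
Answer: Rational(27993679, 24) ≈ 1.1664e+6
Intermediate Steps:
Function('C')(z) = Mul(Pow(Add(-8, z), -1), Add(9, z)) (Function('C')(z) = Mul(Add(9, z), Pow(Add(Add(-6, -2), z), -1)) = Mul(Add(9, z), Pow(Add(-8, z), -1)) = Mul(Pow(Add(-8, z), -1), Add(9, z)))
Add(1164490, Mul(-1, Mul(Add(Function('C')(-16), Add(Mul(4, -13), 11)), 47))) = Add(1164490, Mul(-1, Mul(Add(Mul(Pow(Add(-8, -16), -1), Add(9, -16)), Add(Mul(4, -13), 11)), 47))) = Add(1164490, Mul(-1, Mul(Add(Mul(Pow(-24, -1), -7), Add(-52, 11)), 47))) = Add(1164490, Mul(-1, Mul(Add(Mul(Rational(-1, 24), -7), -41), 47))) = Add(1164490, Mul(-1, Mul(Add(Rational(7, 24), -41), 47))) = Add(1164490, Mul(-1, Mul(Rational(-977, 24), 47))) = Add(1164490, Mul(-1, Rational(-45919, 24))) = Add(1164490, Rational(45919, 24)) = Rational(27993679, 24)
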